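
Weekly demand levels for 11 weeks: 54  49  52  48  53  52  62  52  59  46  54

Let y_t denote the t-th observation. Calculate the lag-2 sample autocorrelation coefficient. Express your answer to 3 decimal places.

Mean ȳ = (54 + 49 + 52 + 48 + 53 + 52 + 62 + 52 + 59 + 46 + 54)/11 = 52.8182
Numerator Σ_{t=1}^{9}(y_t−ȳ)(y_{t+2}−ȳ) = 93.2066
Denominator Σ(y_t−ȳ)² = 211.6364
r_2 = 93.2066 / 211.6364 = 0.440

0.440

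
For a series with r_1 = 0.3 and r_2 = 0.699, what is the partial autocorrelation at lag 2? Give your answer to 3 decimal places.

0.669

φ_{22} = (r_2 − r_1²) / (1 − r_1²)
r_1² = (0.3)² = 0.09
Numerator = 0.699 − 0.0900 = 0.6090; denominator = 1 − 0.0900 = 0.9100
φ_{22} = 0.6090 / 0.9100 = 0.669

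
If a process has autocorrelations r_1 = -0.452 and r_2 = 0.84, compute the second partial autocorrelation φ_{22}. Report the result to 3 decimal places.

φ_{22} = (r_2 − r_1²) / (1 − r_1²)
r_1² = (-0.452)² = 0.204304
Numerator = 0.84 − 0.2043 = 0.6357; denominator = 1 − 0.2043 = 0.7957
φ_{22} = 0.6357 / 0.7957 = 0.799

0.799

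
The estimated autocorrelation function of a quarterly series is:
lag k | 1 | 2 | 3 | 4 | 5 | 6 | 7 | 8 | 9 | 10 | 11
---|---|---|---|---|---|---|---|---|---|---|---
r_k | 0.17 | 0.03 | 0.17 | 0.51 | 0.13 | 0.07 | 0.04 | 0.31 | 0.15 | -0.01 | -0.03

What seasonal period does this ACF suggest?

4

The largest autocorrelation is r_4 = 0.51, with a weaker echo at lag 8 (0.31); the remaining lags stay at or below 0.17.
The dominant spike at lag 4 indicates a seasonal period of 4.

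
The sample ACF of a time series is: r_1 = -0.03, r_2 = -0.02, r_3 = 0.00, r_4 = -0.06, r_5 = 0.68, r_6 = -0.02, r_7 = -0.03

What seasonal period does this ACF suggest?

5

The largest autocorrelation is r_5 = 0.68; the remaining lags stay at or below 0.00.
The dominant spike at lag 5 indicates a seasonal period of 5.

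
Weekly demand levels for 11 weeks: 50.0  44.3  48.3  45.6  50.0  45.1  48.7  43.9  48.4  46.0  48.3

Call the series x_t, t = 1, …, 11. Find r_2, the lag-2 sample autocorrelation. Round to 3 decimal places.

0.654

Mean x̄ = (50.0 + 44.3 + 48.3 + 45.6 + 50.0 + 45.1 + 48.7 + 43.9 + 48.4 + 46.0 + 48.3)/11 = 47.1455
Numerator Σ_{t=1}^{9}(x_t−x̄)(x_{t+2}−x̄) = 32.3422
Denominator Σ(x_t−x̄)² = 49.4673
r_2 = 32.3422 / 49.4673 = 0.654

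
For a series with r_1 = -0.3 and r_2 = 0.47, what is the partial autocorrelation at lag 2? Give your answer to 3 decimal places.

0.418

φ_{22} = (r_2 − r_1²) / (1 − r_1²)
r_1² = (-0.3)² = 0.09
Numerator = 0.47 − 0.0900 = 0.3800; denominator = 1 − 0.0900 = 0.9100
φ_{22} = 0.3800 / 0.9100 = 0.418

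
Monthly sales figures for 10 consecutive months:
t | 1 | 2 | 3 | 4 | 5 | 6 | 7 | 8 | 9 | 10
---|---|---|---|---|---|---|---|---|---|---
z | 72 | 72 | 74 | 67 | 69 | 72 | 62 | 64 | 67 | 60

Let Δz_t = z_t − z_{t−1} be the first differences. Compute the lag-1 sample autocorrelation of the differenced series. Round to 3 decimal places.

First differences Δz: 0, 2, -7, 2, 3, -10, 2, 3, -7
Mean of differences = -1.3333
Numerator Σ(Δz_t−Δz̄)(Δz_{t+1}−Δz̄) = -95.4444
Denominator Σ(Δz_t−Δz̄)² = 212.0000
r_1(Δz) = -95.4444 / 212.0000 = -0.450

-0.450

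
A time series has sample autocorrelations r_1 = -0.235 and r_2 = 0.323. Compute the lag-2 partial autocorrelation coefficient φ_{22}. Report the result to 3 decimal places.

φ_{22} = (r_2 − r_1²) / (1 − r_1²)
r_1² = (-0.235)² = 0.055225
Numerator = 0.323 − 0.0552 = 0.2678; denominator = 1 − 0.0552 = 0.9448
φ_{22} = 0.2678 / 0.9448 = 0.283

0.283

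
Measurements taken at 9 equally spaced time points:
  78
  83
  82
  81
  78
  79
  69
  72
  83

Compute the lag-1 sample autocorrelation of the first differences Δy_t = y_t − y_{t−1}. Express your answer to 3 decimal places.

First differences Δy: 5, -1, -1, -3, 1, -10, 3, 11
Mean of differences = 0.6250
Numerator Σ(Δy_t−Δȳ)(Δy_{t+1}−Δȳ) = -4.5156
Denominator Σ(Δy_t−Δȳ)² = 263.8750
r_1(Δy) = -4.5156 / 263.8750 = -0.017

-0.017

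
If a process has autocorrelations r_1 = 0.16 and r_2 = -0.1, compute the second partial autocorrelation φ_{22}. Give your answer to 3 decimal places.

-0.129

φ_{22} = (r_2 − r_1²) / (1 − r_1²)
r_1² = (0.16)² = 0.0256
Numerator = -0.1 − 0.0256 = -0.1256; denominator = 1 − 0.0256 = 0.9744
φ_{22} = -0.1256 / 0.9744 = -0.129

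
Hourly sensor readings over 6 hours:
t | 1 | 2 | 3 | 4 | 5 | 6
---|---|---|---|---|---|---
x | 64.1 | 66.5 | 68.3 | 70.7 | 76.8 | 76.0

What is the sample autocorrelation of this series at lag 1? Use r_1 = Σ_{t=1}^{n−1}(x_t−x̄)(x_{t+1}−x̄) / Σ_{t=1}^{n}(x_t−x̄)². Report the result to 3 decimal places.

0.531

Mean x̄ = (64.1 + 66.5 + 68.3 + 70.7 + 76.8 + 76.0)/6 = 70.4000
Σ(x_t−x̄)(x_{t+1}−x̄) = (24.5700) + (8.1900) + (-0.6300) + (1.9200) + (35.8400) = 69.8900
Denominator Σ(x_t−x̄)² = 131.7200
r_1 = 69.8900 / 131.7200 = 0.531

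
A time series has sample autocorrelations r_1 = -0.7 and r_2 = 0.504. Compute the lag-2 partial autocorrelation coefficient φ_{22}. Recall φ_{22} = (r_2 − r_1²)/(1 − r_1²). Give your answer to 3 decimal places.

φ_{22} = (r_2 − r_1²) / (1 − r_1²)
r_1² = (-0.7)² = 0.49
Numerator = 0.504 − 0.4900 = 0.0140; denominator = 1 − 0.4900 = 0.5100
φ_{22} = 0.0140 / 0.5100 = 0.027

0.027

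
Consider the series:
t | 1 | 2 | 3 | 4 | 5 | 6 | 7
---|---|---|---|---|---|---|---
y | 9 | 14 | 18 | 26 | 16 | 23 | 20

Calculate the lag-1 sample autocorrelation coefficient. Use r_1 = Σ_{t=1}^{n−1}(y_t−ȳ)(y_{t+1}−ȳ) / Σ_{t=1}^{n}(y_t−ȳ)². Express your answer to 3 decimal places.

0.103

Mean ȳ = (9 + 14 + 18 + 26 + 16 + 23 + 20)/7 = 18.0000
Deviations from mean: -9.0000, -4.0000, 0.0000, 8.0000, -2.0000, 5.0000, 2.0000
Σ(y_t−ȳ)(y_{t+1}−ȳ) = (36.0000) + (0.0000) + (0.0000) + (-16.0000) + (-10.0000) + (10.0000) = 20.0000
Denominator Σ(y_t−ȳ)² = 194.0000
r_1 = 20.0000 / 194.0000 = 0.103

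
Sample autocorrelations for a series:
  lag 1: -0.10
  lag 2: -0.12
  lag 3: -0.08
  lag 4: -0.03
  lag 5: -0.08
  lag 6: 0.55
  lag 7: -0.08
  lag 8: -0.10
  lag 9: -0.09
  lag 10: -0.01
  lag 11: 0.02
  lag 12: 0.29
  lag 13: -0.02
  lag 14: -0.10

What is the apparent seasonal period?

The largest autocorrelation is r_6 = 0.55, with a weaker echo at lag 12 (0.29); the remaining lags stay at or below 0.02.
The dominant spike at lag 6 indicates a seasonal period of 6.

6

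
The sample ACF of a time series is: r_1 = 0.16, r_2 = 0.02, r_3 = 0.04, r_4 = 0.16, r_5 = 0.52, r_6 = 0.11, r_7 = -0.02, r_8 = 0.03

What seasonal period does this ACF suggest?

The largest autocorrelation is r_5 = 0.52; the remaining lags stay at or below 0.16.
The dominant spike at lag 5 indicates a seasonal period of 5.

5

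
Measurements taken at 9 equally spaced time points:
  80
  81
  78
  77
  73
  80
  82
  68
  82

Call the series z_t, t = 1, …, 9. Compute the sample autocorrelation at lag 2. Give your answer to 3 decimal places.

-0.166

Mean z̄ = (80 + 81 + 78 + 77 + 73 + 80 + 82 + 68 + 82)/9 = 77.8889
Numerator Σ_{t=1}^{7}(z_t−z̄)(z_{t+2}−z̄) = -29.0247
Denominator Σ(z_t−z̄)² = 174.8889
r_2 = -29.0247 / 174.8889 = -0.166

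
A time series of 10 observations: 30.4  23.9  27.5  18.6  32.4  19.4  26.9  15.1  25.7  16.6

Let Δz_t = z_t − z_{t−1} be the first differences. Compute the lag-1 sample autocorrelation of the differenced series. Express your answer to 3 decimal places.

First differences Δz: -6.5, 3.6, -8.9, 13.8, -13.0, 7.5, -11.8, 10.6, -9.1
Mean of differences = -1.5333
Numerator Σ(Δz_t−Δz̄)(Δz_{t+1}−Δz̄) = -764.7911
Denominator Σ(Δz_t−Δz̄)² = 863.3600
r_1(Δz) = -764.7911 / 863.3600 = -0.886

-0.886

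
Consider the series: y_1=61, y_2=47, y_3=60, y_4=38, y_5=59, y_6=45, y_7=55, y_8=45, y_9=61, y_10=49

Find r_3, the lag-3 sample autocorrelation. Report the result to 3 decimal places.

Mean ȳ = (61 + 47 + 60 + 38 + 59 + 45 + 55 + 45 + 61 + 49)/10 = 52.0000
Σ(y_t−ȳ)(y_{t+3}−ȳ) = (-126.0000) + (-35.0000) + (-56.0000) + (-42.0000) + (-49.0000) + (-63.0000) + (-9.0000) = -380.0000
Denominator Σ(y_t−ȳ)² = 612.0000
r_3 = -380.0000 / 612.0000 = -0.621

-0.621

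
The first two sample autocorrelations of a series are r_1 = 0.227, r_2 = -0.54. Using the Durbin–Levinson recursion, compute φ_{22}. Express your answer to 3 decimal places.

φ_{22} = (r_2 − r_1²) / (1 − r_1²)
r_1² = (0.227)² = 0.051529
Numerator = -0.54 − 0.0515 = -0.5915; denominator = 1 − 0.0515 = 0.9485
φ_{22} = -0.5915 / 0.9485 = -0.624

-0.624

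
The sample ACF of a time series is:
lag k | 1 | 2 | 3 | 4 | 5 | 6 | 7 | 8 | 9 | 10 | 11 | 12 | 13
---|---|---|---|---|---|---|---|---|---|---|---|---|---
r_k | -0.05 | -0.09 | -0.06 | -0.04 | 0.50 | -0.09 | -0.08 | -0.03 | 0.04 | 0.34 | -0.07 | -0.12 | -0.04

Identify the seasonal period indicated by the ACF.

The largest autocorrelation is r_5 = 0.50, with a weaker echo at lag 10 (0.34); the remaining lags stay at or below 0.04.
The dominant spike at lag 5 indicates a seasonal period of 5.

5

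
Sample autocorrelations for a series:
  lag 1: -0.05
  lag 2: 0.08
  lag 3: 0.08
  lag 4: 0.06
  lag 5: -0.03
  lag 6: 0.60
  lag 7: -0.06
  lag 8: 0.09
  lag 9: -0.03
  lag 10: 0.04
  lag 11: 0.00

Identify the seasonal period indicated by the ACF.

6

The largest autocorrelation is r_6 = 0.60; the remaining lags stay at or below 0.09.
The dominant spike at lag 6 indicates a seasonal period of 6.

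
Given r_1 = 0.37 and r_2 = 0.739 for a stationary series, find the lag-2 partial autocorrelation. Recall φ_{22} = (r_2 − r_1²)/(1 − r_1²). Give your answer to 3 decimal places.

φ_{22} = (r_2 − r_1²) / (1 − r_1²)
r_1² = (0.37)² = 0.1369
Numerator = 0.739 − 0.1369 = 0.6021; denominator = 1 − 0.1369 = 0.8631
φ_{22} = 0.6021 / 0.8631 = 0.698

0.698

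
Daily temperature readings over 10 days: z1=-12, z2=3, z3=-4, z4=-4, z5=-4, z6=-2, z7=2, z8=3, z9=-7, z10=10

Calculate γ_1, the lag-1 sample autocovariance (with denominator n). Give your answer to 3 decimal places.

Mean z̄ = (-12 + 3 − 4 − 4 − 4 − 2 + 2 + 3 − 7 + 10)/10 = -1.5000
Σ_{t=1}^{9}(z_t−z̄)(z_{t+1}−z̄) = -118.7500
γ_1 = -118.7500 / 10 = -11.875

-11.875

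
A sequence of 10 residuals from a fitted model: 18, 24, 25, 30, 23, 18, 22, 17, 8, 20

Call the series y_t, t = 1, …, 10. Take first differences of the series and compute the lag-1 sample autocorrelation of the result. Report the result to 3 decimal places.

-0.220

First differences Δy: 6, 1, 5, -7, -5, 4, -5, -9, 12
Mean of differences = 0.2222
Numerator Σ(Δy_t−Δȳ)(Δy_{t+1}−Δȳ) = -88.4938
Denominator Σ(Δy_t−Δȳ)² = 401.5556
r_1(Δy) = -88.4938 / 401.5556 = -0.220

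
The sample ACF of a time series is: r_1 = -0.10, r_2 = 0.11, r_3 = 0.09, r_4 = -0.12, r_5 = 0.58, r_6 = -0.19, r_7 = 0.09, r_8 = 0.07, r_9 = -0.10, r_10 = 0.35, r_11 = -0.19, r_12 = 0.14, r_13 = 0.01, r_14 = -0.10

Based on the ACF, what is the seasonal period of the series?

5

The largest autocorrelation is r_5 = 0.58, with a weaker echo at lag 10 (0.35); the remaining lags stay at or below 0.14.
The dominant spike at lag 5 indicates a seasonal period of 5.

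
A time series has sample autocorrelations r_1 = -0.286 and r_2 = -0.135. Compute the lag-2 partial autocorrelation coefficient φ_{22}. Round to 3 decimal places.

φ_{22} = (r_2 − r_1²) / (1 − r_1²)
r_1² = (-0.286)² = 0.081796
Numerator = -0.135 − 0.0818 = -0.2168; denominator = 1 − 0.0818 = 0.9182
φ_{22} = -0.2168 / 0.9182 = -0.236

-0.236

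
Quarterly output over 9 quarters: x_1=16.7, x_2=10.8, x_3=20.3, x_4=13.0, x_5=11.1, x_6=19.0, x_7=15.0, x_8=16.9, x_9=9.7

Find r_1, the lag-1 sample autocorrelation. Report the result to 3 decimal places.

-0.502

Mean x̄ = (16.7 + 10.8 + 20.3 + 13.0 + 11.1 + 19.0 + 15.0 + 16.9 + 9.7)/9 = 14.7222
Numerator Σ_{t=1}^{8}(x_t−x̄)(x_{t+1}−x̄) = -57.6416
Denominator Σ(x_t−x̄)² = 114.8356
r_1 = -57.6416 / 114.8356 = -0.502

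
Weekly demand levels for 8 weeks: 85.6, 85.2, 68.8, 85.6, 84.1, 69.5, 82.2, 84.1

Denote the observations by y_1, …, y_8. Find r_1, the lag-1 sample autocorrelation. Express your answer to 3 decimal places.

-0.342

Mean ȳ = (85.6 + 85.2 + 68.8 + 85.6 + 84.1 + 69.5 + 82.2 + 84.1)/8 = 80.6375
Numerator Σ_{t=1}^{7}(y_t−ȳ)(y_{t+1}−ȳ) = -123.4839
Denominator Σ(y_t−ȳ)² = 360.6588
r_1 = -123.4839 / 360.6588 = -0.342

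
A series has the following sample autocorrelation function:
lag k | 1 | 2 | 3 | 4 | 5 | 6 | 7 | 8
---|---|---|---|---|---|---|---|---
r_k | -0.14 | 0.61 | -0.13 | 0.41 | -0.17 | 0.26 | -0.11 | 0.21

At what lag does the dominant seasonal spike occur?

2

The largest autocorrelation is r_2 = 0.61, with weaker echoes at lags 4 (0.41), 6 (0.26) and 8 (0.21); the remaining lags stay at or below -0.11.
The dominant spike at lag 2 indicates a seasonal period of 2.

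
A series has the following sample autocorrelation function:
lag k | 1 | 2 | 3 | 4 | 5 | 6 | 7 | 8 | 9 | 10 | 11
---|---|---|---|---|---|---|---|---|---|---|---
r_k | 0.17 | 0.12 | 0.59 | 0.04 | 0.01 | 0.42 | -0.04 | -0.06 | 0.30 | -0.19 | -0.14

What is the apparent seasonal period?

3

The largest autocorrelation is r_3 = 0.59, with weaker echoes at lags 6 (0.42) and 9 (0.30); the remaining lags stay at or below 0.17.
The dominant spike at lag 3 indicates a seasonal period of 3.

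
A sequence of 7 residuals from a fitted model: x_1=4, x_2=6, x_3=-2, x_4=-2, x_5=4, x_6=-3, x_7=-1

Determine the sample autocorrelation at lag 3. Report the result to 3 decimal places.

Mean x̄ = (4 + 6 − 2 − 2 + 4 − 3 − 1)/7 = 0.8571
Deviations from mean: 3.1429, 5.1429, -2.8571, -2.8571, 3.1429, -3.8571, -1.8571
Σ(x_t−x̄)(x_{t+3}−x̄) = (-8.9796) + (16.1633) + (11.0204) + (5.3061) = 23.5102
Denominator Σ(x_t−x̄)² = 80.8571
r_3 = 23.5102 / 80.8571 = 0.291

0.291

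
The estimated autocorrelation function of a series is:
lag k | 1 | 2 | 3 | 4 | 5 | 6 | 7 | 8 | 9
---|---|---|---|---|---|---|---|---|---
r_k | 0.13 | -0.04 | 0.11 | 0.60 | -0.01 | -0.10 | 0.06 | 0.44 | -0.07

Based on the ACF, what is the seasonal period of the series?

The largest autocorrelation is r_4 = 0.60, with a weaker echo at lag 8 (0.44); the remaining lags stay at or below 0.13.
The dominant spike at lag 4 indicates a seasonal period of 4.

4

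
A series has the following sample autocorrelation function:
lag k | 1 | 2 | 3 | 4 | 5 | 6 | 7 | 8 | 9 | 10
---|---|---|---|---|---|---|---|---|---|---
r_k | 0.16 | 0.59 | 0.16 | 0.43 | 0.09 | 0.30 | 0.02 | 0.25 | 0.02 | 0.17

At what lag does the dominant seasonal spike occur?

The largest autocorrelation is r_2 = 0.59, with weaker echoes at lags 4 (0.43), 6 (0.30), 8 (0.25) and 10 (0.17); the remaining lags stay at or below 0.16.
The dominant spike at lag 2 indicates a seasonal period of 2.

2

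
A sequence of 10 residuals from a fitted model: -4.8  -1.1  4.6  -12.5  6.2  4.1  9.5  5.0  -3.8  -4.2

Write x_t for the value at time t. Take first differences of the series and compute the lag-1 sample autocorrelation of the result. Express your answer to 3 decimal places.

-0.522

First differences Δx: 3.7, 5.7, -17.1, 18.7, -2.1, 5.4, -4.5, -8.8, -0.4
Mean of differences = 0.0667
Numerator Σ(Δx_t−Δx̄)(Δx_{t+1}−Δx̄) = -427.7644
Denominator Σ(Δx_t−Δx̄)² = 819.6600
r_1(Δx) = -427.7644 / 819.6600 = -0.522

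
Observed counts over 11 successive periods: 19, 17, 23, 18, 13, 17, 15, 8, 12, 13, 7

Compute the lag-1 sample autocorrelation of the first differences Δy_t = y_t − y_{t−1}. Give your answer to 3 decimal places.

-0.340

First differences Δy: -2, 6, -5, -5, 4, -2, -7, 4, 1, -6
Mean of differences = -1.2000
Numerator Σ(Δy_t−Δȳ)(Δy_{t+1}−Δȳ) = -67.2400
Denominator Σ(Δy_t−Δȳ)² = 197.6000
r_1(Δy) = -67.2400 / 197.6000 = -0.340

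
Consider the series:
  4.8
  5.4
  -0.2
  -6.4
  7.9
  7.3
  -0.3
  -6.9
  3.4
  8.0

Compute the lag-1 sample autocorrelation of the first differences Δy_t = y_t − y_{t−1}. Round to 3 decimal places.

First differences Δy: 0.6, -5.6, -6.2, 14.3, -0.6, -7.6, -6.6, 10.3, 4.6
Mean of differences = 0.3556
Numerator Σ(Δy_t−Δȳ)(Δy_{t+1}−Δȳ) = -31.1753
Denominator Σ(Δy_t−Δȳ)² = 502.4422
r_1(Δy) = -31.1753 / 502.4422 = -0.062

-0.062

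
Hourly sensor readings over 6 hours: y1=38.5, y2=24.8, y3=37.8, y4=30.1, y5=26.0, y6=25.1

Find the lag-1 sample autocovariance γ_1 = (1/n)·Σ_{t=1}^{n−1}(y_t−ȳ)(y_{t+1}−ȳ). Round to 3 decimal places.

Mean ȳ = (38.5 + 24.8 + 37.8 + 30.1 + 26.0 + 25.1)/6 = 30.3833
Deviations: 8.1167, -5.5833, 7.4167, -0.2833, -4.3833, -5.2833
Σ_{t=1}^{5}(y_t−ȳ)(y_{t+1}−ȳ) = -64.4286
γ_1 = -64.4286 / 6 = -10.738

-10.738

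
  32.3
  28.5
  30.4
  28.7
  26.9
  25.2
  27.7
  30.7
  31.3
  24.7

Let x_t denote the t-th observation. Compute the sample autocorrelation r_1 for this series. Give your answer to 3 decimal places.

Mean x̄ = (32.3 + 28.5 + 30.4 + 28.7 + 26.9 + 25.2 + 27.7 + 30.7 + 31.3 + 24.7)/10 = 28.6400
Numerator Σ_{t=1}^{9}(x_t−x̄)(x_{t+1}−x̄) = 1.5244
Denominator Σ(x_t−x̄)² = 59.1040
r_1 = 1.5244 / 59.1040 = 0.026

0.026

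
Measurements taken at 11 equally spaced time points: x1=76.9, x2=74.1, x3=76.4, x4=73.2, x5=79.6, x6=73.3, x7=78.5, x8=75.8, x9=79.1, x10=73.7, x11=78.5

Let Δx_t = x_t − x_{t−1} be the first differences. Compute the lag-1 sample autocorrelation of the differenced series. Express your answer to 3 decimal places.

-0.865

First differences Δx: -2.8, 2.3, -3.2, 6.4, -6.3, 5.2, -2.7, 3.3, -5.4, 4.8
Mean of differences = 0.1600
Numerator Σ(Δx_t−Δx̄)(Δx_{t+1}−Δx̄) = -174.0116
Denominator Σ(Δx_t−Δx̄)² = 201.1840
r_1(Δx) = -174.0116 / 201.1840 = -0.865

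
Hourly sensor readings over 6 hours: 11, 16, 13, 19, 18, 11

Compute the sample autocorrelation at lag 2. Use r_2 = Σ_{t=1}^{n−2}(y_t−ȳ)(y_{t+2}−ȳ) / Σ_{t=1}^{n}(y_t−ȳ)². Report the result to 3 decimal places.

-0.156

Mean ȳ = (11 + 16 + 13 + 19 + 18 + 11)/6 = 14.6667
Σ(y_t−ȳ)(y_{t+2}−ȳ) = (6.1111) + (5.7778) + (-5.5556) + (-15.8889) = -9.5556
Denominator Σ(y_t−ȳ)² = 61.3333
r_2 = -9.5556 / 61.3333 = -0.156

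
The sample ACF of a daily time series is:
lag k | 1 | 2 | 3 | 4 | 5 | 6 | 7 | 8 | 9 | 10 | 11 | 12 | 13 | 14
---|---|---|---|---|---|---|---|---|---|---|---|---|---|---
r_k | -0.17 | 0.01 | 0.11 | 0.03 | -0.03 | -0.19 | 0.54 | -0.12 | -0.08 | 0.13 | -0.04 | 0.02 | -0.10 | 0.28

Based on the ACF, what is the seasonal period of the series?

The largest autocorrelation is r_7 = 0.54, with a weaker echo at lag 14 (0.28); the remaining lags stay at or below 0.13.
The dominant spike at lag 7 indicates a seasonal period of 7.

7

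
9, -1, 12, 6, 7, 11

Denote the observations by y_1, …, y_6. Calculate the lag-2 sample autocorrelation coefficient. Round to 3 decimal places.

Mean ȳ = (9 − 1 + 12 + 6 + 7 + 11)/6 = 7.3333
Deviations from mean: 1.6667, -8.3333, 4.6667, -1.3333, -0.3333, 3.6667
Σ(y_t−ȳ)(y_{t+2}−ȳ) = (7.7778) + (11.1111) + (-1.5556) + (-4.8889) = 12.4444
Denominator Σ(y_t−ȳ)² = 109.3333
r_2 = 12.4444 / 109.3333 = 0.114

0.114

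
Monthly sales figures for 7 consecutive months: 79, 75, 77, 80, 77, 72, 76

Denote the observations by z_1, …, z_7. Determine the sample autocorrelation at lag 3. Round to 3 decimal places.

Mean z̄ = (79 + 75 + 77 + 80 + 77 + 72 + 76)/7 = 76.5714
Deviations from mean: 2.4286, -1.5714, 0.4286, 3.4286, 0.4286, -4.5714, -0.5714
Σ(z_t−z̄)(z_{t+3}−z̄) = (8.3265) + (-0.6735) + (-1.9592) + (-1.9592) = 3.7347
Denominator Σ(z_t−z̄)² = 41.7143
r_3 = 3.7347 / 41.7143 = 0.090

0.090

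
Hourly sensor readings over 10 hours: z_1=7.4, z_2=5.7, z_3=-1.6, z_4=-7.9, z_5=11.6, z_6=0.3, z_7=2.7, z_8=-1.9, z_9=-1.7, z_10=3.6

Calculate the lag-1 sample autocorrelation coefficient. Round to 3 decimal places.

-0.236

Mean z̄ = (7.4 + 5.7 − 1.6 − 7.9 + 11.6 + 0.3 + 2.7 − 1.9 − 1.7 + 3.6)/10 = 1.8200
Numerator Σ_{t=1}^{9}(z_t−z̄)(z_{t+1}−z̄) = -66.0864
Denominator Σ(z_t−z̄)² = 280.4960
r_1 = -66.0864 / 280.4960 = -0.236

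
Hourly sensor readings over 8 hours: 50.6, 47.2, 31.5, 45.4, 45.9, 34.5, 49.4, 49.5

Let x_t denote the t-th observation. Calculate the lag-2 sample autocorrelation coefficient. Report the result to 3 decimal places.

Mean x̄ = (50.6 + 47.2 + 31.5 + 45.4 + 45.9 + 34.5 + 49.4 + 49.5)/8 = 44.2500
Deviations from mean: 6.3500, 2.9500, -12.7500, 1.1500, 1.6500, -9.7500, 5.1500, 5.2500
Σ(x_t−x̄)(x_{t+2}−x̄) = (-80.9625) + (3.3925) + (-21.0375) + (-11.2125) + (8.4975) + (-51.1875) = -152.5100
Denominator Σ(x_t−x̄)² = 364.7800
r_2 = -152.5100 / 364.7800 = -0.418

-0.418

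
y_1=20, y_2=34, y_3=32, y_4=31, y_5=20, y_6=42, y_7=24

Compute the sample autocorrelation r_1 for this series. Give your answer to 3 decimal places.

Mean ȳ = (20 + 34 + 32 + 31 + 20 + 42 + 24)/7 = 29.0000
Numerator Σ_{t=1}^{6}(y_t−ȳ)(y_{t+1}−ȳ) = -224.0000
Denominator Σ(y_t−ȳ)² = 394.0000
r_1 = -224.0000 / 394.0000 = -0.569

-0.569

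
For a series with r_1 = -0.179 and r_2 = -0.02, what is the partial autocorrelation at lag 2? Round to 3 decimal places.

-0.054

φ_{22} = (r_2 − r_1²) / (1 − r_1²)
r_1² = (-0.179)² = 0.032041
Numerator = -0.02 − 0.0320 = -0.0520; denominator = 1 − 0.0320 = 0.9680
φ_{22} = -0.0520 / 0.9680 = -0.054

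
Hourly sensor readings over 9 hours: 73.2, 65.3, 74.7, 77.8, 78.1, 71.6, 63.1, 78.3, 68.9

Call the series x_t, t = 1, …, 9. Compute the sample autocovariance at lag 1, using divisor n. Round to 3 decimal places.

Mean x̄ = (73.2 + 65.3 + 74.7 + 77.8 + 78.1 + 71.6 + 63.1 + 78.3 + 68.9)/9 = 72.3333
Σ_{t=1}^{8}(x_t−x̄)(x_{t+1}−x̄) = -51.3144
γ_1 = -51.3144 / 9 = -5.702

-5.702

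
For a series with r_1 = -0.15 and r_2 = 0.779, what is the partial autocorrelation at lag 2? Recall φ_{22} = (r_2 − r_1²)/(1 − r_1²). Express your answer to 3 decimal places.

φ_{22} = (r_2 − r_1²) / (1 − r_1²)
r_1² = (-0.15)² = 0.0225
Numerator = 0.779 − 0.0225 = 0.7565; denominator = 1 − 0.0225 = 0.9775
φ_{22} = 0.7565 / 0.9775 = 0.774

0.774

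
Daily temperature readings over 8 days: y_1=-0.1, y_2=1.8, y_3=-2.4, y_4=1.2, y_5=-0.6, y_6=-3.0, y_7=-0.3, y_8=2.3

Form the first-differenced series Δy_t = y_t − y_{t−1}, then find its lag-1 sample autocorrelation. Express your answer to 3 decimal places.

-0.427

First differences Δy: 1.9, -4.2, 3.6, -1.8, -2.4, 2.7, 2.6
Mean of differences = 0.3429
Numerator Σ(Δy_t−Δȳ)(Δy_{t+1}−Δȳ) = -24.1176
Denominator Σ(Δy_t−Δȳ)² = 56.4371
r_1(Δy) = -24.1176 / 56.4371 = -0.427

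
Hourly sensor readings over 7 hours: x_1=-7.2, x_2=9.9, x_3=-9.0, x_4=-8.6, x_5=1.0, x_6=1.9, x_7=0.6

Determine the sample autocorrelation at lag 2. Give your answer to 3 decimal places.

-0.266

Mean x̄ = (-7.2 + 9.9 − 9.0 − 8.6 + 1.0 + 1.9 + 0.6)/7 = -1.6286
Σ(x_t−x̄)(x_{t+2}−x̄) = (41.0694) + (-80.3706) + (-19.3763) + (-24.5992) + (5.8580) = -77.4188
Denominator Σ(x_t−x̄)² = 291.2143
r_2 = -77.4188 / 291.2143 = -0.266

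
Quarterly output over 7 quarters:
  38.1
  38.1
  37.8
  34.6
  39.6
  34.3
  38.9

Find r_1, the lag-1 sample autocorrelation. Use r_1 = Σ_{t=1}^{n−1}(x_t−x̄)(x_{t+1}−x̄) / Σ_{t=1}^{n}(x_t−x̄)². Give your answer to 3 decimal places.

Mean x̄ = (38.1 + 38.1 + 37.8 + 34.6 + 39.6 + 34.3 + 38.9)/7 = 37.3429
Deviations from mean: 0.7571, 0.7571, 0.4571, -2.7429, 2.2571, -3.0429, 1.5571
Σ(x_t−x̄)(x_{t+1}−x̄) = (0.5733) + (0.3461) + (-1.2539) + (-6.1910) + (-6.8682) + (-4.7382) = -18.1318
Denominator Σ(x_t−x̄)² = 25.6571
r_1 = -18.1318 / 25.6571 = -0.707

-0.707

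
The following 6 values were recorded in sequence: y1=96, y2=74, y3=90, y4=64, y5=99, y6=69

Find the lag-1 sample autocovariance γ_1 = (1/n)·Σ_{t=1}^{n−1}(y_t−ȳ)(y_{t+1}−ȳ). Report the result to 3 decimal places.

-141.167

Mean ȳ = (96 + 74 + 90 + 64 + 99 + 69)/6 = 82.0000
Deviations: 14.0000, -8.0000, 8.0000, -18.0000, 17.0000, -13.0000
Σ_{t=1}^{5}(y_t−ȳ)(y_{t+1}−ȳ) = -847.0000
γ_1 = -847.0000 / 6 = -141.167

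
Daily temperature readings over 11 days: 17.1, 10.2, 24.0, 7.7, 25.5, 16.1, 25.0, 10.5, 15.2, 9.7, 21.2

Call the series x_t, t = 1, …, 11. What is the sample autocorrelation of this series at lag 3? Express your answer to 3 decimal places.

Mean x̄ = (17.1 + 10.2 + 24.0 + 7.7 + 25.5 + 16.1 + 25.0 + 10.5 + 15.2 + 9.7 + 21.2)/11 = 16.5636
Numerator Σ_{t=1}^{8}(x_t−x̄)(x_{t+3}−x̄) = -279.4185
Denominator Σ(x_t−x̄)² = 433.1255
r_3 = -279.4185 / 433.1255 = -0.645

-0.645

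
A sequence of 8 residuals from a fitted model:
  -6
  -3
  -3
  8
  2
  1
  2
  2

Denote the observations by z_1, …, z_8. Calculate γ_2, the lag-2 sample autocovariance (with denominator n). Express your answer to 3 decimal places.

Mean z̄ = (-6 − 3 − 3 + 8 + 2 + 1 + 2 + 2)/8 = 0.3750
Deviations: -6.3750, -3.3750, -3.3750, 7.6250, 1.6250, 0.6250, 1.6250, 1.6250
Σ_{t=1}^{6}(z_t−z̄)(z_{t+2}−z̄) = -1.2813
γ_2 = -1.2813 / 8 = -0.160

-0.160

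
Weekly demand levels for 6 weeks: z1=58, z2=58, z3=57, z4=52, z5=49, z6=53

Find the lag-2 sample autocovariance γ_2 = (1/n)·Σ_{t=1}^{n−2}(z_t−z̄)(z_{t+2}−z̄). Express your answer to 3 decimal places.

-1.667

Mean z̄ = (58 + 58 + 57 + 52 + 49 + 53)/6 = 54.5000
Σ_{t=1}^{4}(z_t−z̄)(z_{t+2}−z̄) = -10.0000
γ_2 = -10.0000 / 6 = -1.667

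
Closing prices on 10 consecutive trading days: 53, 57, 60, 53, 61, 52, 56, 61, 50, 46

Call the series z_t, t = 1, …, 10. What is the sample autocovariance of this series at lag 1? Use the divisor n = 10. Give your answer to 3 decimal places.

Mean z̄ = (53 + 57 + 60 + 53 + 61 + 52 + 56 + 61 + 50 + 46)/10 = 54.9000
Σ_{t=1}^{9}(z_t−z̄)(z_{t+1}−z̄) = -15.0100
γ_1 = -15.0100 / 10 = -1.501

-1.501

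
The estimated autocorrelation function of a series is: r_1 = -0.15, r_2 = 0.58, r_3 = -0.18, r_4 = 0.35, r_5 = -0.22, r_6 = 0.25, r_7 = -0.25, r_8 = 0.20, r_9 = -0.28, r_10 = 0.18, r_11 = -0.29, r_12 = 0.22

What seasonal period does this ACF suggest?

The largest autocorrelation is r_2 = 0.58, with weaker echoes at lags 4 (0.35), 6 (0.25), 8 (0.20), 10 (0.18) and 12 (0.22); the remaining lags stay at or below -0.15.
The dominant spike at lag 2 indicates a seasonal period of 2.

2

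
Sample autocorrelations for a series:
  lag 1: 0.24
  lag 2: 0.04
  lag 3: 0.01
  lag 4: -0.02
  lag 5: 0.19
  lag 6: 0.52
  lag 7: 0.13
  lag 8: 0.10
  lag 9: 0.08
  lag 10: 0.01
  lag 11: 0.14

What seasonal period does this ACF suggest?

The largest autocorrelation is r_6 = 0.52; the remaining lags stay at or below 0.24. The elevated value at lag 1 (0.24), dropping to 0.04 at lag 2, reflects decaying short-term dependence rather than seasonality.
The dominant spike at lag 6 indicates a seasonal period of 6.

6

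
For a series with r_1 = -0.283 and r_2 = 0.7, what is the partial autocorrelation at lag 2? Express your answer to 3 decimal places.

0.674

φ_{22} = (r_2 − r_1²) / (1 − r_1²)
r_1² = (-0.283)² = 0.080089
Numerator = 0.7 − 0.0801 = 0.6199; denominator = 1 − 0.0801 = 0.9199
φ_{22} = 0.6199 / 0.9199 = 0.674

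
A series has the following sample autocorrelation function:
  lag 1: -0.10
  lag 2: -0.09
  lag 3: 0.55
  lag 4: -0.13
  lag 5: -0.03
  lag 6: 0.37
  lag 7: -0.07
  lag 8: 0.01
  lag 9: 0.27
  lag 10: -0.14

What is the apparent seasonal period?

3

The largest autocorrelation is r_3 = 0.55, with weaker echoes at lags 6 (0.37) and 9 (0.27); the remaining lags stay at or below 0.01.
The dominant spike at lag 3 indicates a seasonal period of 3.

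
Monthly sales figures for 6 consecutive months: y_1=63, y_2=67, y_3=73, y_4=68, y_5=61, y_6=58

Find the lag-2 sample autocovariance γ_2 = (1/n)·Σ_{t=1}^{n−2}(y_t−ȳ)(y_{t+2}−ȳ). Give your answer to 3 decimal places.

Mean ȳ = (63 + 67 + 73 + 68 + 61 + 58)/6 = 65.0000
Σ_{t=1}^{4}(y_t−ȳ)(y_{t+2}−ȳ) = -63.0000
γ_2 = -63.0000 / 6 = -10.500

-10.500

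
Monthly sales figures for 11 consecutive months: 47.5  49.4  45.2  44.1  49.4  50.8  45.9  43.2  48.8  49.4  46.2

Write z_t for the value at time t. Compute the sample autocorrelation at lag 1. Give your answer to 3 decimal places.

Mean z̄ = (47.5 + 49.4 + 45.2 + 44.1 + 49.4 + 50.8 + 45.9 + 43.2 + 48.8 + 49.4 + 46.2)/11 = 47.2636
Numerator Σ_{t=1}^{10}(z_t−z̄)(z_{t+1}−z̄) = -1.0931
Denominator Σ(z_t−z̄)² = 62.3855
r_1 = -1.0931 / 62.3855 = -0.018

-0.018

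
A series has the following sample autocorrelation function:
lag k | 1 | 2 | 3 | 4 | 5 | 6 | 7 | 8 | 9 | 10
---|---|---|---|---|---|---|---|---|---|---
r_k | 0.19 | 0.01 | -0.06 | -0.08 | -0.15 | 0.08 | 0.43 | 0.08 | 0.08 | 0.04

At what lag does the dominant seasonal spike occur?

7

The largest autocorrelation is r_7 = 0.43; the remaining lags stay at or below 0.19.
The dominant spike at lag 7 indicates a seasonal period of 7.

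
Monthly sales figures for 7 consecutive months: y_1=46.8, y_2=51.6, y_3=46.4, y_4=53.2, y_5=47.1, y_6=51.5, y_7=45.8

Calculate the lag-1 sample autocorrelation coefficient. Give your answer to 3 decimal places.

Mean ȳ = (46.8 + 51.6 + 46.4 + 53.2 + 47.1 + 51.5 + 45.8)/7 = 48.9143
Deviations from mean: -2.1143, 2.6857, -2.5143, 4.2857, -1.8143, 2.5857, -3.1143
Σ(y_t−ȳ)(y_{t+1}−ȳ) = (-5.6784) + (-6.7527) + (-10.7755) + (-7.7755) + (-4.6912) + (-8.0527) = -43.7259
Denominator Σ(y_t−ȳ)² = 56.0486
r_1 = -43.7259 / 56.0486 = -0.780

-0.780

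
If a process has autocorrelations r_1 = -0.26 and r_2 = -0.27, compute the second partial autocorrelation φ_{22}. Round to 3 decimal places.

-0.362

φ_{22} = (r_2 − r_1²) / (1 − r_1²)
r_1² = (-0.26)² = 0.0676
Numerator = -0.27 − 0.0676 = -0.3376; denominator = 1 − 0.0676 = 0.9324
φ_{22} = -0.3376 / 0.9324 = -0.362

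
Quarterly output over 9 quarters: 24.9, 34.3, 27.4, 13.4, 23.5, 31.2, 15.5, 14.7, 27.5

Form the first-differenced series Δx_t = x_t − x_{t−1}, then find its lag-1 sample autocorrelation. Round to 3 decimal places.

-0.160

First differences Δx: 9.4, -6.9, -14.0, 10.1, 7.7, -15.7, -0.8, 12.8
Mean of differences = 0.3250
Numerator Σ(Δx_t−Δx̄)(Δx_{t+1}−Δx̄) = -144.1956
Denominator Σ(Δx_t−Δx̄)² = 903.3950
r_1(Δx) = -144.1956 / 903.3950 = -0.160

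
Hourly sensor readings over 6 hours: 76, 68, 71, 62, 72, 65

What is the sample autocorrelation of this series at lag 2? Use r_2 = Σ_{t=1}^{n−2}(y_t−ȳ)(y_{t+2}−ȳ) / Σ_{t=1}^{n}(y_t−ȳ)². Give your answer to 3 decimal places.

0.430

Mean ȳ = (76 + 68 + 71 + 62 + 72 + 65)/6 = 69.0000
Deviations from mean: 7.0000, -1.0000, 2.0000, -7.0000, 3.0000, -4.0000
Σ(y_t−ȳ)(y_{t+2}−ȳ) = (14.0000) + (7.0000) + (6.0000) + (28.0000) = 55.0000
Denominator Σ(y_t−ȳ)² = 128.0000
r_2 = 55.0000 / 128.0000 = 0.430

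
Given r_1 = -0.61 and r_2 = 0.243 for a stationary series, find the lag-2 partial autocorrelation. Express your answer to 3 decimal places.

φ_{22} = (r_2 − r_1²) / (1 − r_1²)
r_1² = (-0.61)² = 0.3721
Numerator = 0.243 − 0.3721 = -0.1291; denominator = 1 − 0.3721 = 0.6279
φ_{22} = -0.1291 / 0.6279 = -0.206

-0.206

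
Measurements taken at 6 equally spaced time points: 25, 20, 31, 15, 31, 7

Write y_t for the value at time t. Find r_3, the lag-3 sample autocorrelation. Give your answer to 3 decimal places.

-0.391

Mean ȳ = (25 + 20 + 31 + 15 + 31 + 7)/6 = 21.5000
Deviations from mean: 3.5000, -1.5000, 9.5000, -6.5000, 9.5000, -14.5000
Σ(y_t−ȳ)(y_{t+3}−ȳ) = (-22.7500) + (-14.2500) + (-137.7500) = -174.7500
Denominator Σ(y_t−ȳ)² = 447.5000
r_3 = -174.7500 / 447.5000 = -0.391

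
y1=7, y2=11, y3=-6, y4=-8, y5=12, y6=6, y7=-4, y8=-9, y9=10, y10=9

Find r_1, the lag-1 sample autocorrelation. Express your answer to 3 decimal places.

Mean ȳ = (7 + 11 − 6 − 8 + 12 + 6 − 4 − 9 + 10 + 9)/10 = 2.8000
Numerator Σ_{t=1}^{9}(y_t−ȳ)(y_{t+1}−ȳ) = 5.5600
Denominator Σ(y_t−ȳ)² = 649.6000
r_1 = 5.5600 / 649.6000 = 0.009

0.009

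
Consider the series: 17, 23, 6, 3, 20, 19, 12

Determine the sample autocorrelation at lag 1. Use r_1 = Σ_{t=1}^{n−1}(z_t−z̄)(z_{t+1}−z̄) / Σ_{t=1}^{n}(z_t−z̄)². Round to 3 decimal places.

Mean z̄ = (17 + 23 + 6 + 3 + 20 + 19 + 12)/7 = 14.2857
Deviations from mean: 2.7143, 8.7143, -8.2857, -11.2857, 5.7143, 4.7143, -2.2857
Numerator Σ_{t=1}^{6}(z_t−z̄)(z_{t+1}−z̄) = -3.3673
Denominator Σ(z_t−z̄)² = 339.4286
r_1 = -3.3673 / 339.4286 = -0.010

-0.010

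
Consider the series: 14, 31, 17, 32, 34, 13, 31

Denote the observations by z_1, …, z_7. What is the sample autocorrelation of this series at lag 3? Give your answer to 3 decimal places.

0.222

Mean z̄ = (14 + 31 + 17 + 32 + 34 + 13 + 31)/7 = 24.5714
Σ(z_t−z̄)(z_{t+3}−z̄) = (-78.5306) + (60.6122) + (87.6122) + (47.7551) = 117.4490
Denominator Σ(z_t−z̄)² = 529.7143
r_3 = 117.4490 / 529.7143 = 0.222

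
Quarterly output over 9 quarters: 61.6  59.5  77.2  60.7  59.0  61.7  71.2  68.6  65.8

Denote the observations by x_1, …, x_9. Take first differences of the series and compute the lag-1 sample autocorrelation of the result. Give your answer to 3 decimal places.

First differences Δx: -2.1, 17.7, -16.5, -1.7, 2.7, 9.5, -2.6, -2.8
Mean of differences = 0.5250
Numerator Σ(Δx_t−Δx̄)(Δx_{t+1}−Δx̄) = -302.5831
Denominator Σ(Δx_t−Δx̄)² = 702.7750
r_1(Δx) = -302.5831 / 702.7750 = -0.431

-0.431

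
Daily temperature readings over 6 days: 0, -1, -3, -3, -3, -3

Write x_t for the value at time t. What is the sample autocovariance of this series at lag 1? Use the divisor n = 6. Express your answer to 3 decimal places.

0.606

Mean x̄ = (0 − 1 − 3 − 3 − 3 − 3)/6 = -2.1667
Σ_{t=1}^{5}(x_t−x̄)(x_{t+1}−x̄) = 3.6389
γ_1 = 3.6389 / 6 = 0.606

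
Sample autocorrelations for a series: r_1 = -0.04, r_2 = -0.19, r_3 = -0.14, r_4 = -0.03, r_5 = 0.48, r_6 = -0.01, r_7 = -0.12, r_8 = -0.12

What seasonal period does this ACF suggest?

The largest autocorrelation is r_5 = 0.48; the remaining lags stay at or below -0.01.
The dominant spike at lag 5 indicates a seasonal period of 5.

5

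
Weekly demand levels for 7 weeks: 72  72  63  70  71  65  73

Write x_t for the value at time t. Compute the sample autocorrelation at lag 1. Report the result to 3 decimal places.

-0.395

Mean x̄ = (72 + 72 + 63 + 70 + 71 + 65 + 73)/7 = 69.4286
Deviations from mean: 2.5714, 2.5714, -6.4286, 0.5714, 1.5714, -4.4286, 3.5714
Numerator Σ_{t=1}^{6}(x_t−x̄)(x_{t+1}−x̄) = -35.4694
Denominator Σ(x_t−x̄)² = 89.7143
r_1 = -35.4694 / 89.7143 = -0.395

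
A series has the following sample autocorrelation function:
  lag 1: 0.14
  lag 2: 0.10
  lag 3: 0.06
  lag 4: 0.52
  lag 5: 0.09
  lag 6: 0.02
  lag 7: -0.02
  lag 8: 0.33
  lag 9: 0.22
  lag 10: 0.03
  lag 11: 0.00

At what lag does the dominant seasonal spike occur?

4

The largest autocorrelation is r_4 = 0.52, with a weaker echo at lag 8 (0.33); the remaining lags stay at or below 0.22.
The dominant spike at lag 4 indicates a seasonal period of 4.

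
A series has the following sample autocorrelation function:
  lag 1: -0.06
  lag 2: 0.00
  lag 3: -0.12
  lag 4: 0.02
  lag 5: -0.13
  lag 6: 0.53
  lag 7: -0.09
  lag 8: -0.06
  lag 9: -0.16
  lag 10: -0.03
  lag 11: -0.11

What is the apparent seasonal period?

6

The largest autocorrelation is r_6 = 0.53; the remaining lags stay at or below 0.02.
The dominant spike at lag 6 indicates a seasonal period of 6.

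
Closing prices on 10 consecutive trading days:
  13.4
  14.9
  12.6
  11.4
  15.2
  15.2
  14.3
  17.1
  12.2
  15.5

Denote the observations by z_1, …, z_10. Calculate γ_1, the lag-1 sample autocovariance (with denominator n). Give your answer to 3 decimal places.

-0.702

Mean z̄ = (13.4 + 14.9 + 12.6 + 11.4 + 15.2 + 15.2 + 14.3 + 17.1 + 12.2 + 15.5)/10 = 14.1800
Σ_{t=1}^{9}(z_t−z̄)(z_{t+1}−z̄) = -7.0244
γ_1 = -7.0244 / 10 = -0.702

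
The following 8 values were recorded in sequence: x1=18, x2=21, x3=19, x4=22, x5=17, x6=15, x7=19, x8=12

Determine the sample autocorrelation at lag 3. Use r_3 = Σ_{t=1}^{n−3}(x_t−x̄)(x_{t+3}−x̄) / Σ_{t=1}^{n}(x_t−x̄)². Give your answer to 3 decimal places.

0.059

Mean x̄ = (18 + 21 + 19 + 22 + 17 + 15 + 19 + 12)/8 = 17.8750
Deviations from mean: 0.1250, 3.1250, 1.1250, 4.1250, -0.8750, -2.8750, 1.1250, -5.8750
Numerator Σ_{t=1}^{5}(x_t−x̄)(x_{t+3}−x̄) = 4.3281
Denominator Σ(x_t−x̄)² = 72.8750
r_3 = 4.3281 / 72.8750 = 0.059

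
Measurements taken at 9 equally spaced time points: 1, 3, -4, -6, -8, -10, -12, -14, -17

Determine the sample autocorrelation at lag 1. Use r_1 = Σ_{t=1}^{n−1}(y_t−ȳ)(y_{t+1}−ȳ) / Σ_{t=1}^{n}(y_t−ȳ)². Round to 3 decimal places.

Mean ȳ = (1 + 3 − 4 − 6 − 8 − 10 − 12 − 14 − 17)/9 = -7.4444
Numerator Σ_{t=1}^{8}(y_t−ȳ)(y_{t+1}−ȳ) = 233.9136
Denominator Σ(y_t−ȳ)² = 356.2222
r_1 = 233.9136 / 356.2222 = 0.657

0.657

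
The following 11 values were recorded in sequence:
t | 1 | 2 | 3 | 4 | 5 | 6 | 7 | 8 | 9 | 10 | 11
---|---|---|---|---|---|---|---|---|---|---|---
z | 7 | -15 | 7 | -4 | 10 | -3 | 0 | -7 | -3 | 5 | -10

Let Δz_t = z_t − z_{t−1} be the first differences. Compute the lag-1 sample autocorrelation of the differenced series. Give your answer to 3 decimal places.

-0.675

First differences Δz: -22, 22, -11, 14, -13, 3, -7, 4, 8, -15
Mean of differences = -1.7000
Numerator Σ(Δz_t−Δz̄)(Δz_{t+1}−Δz̄) = -1206.8900
Denominator Σ(Δz_t−Δz̄)² = 1788.1000
r_1(Δz) = -1206.8900 / 1788.1000 = -0.675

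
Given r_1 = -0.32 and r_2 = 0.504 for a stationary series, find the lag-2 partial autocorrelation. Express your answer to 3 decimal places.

φ_{22} = (r_2 − r_1²) / (1 − r_1²)
r_1² = (-0.32)² = 0.1024
Numerator = 0.504 − 0.1024 = 0.4016; denominator = 1 − 0.1024 = 0.8976
φ_{22} = 0.4016 / 0.8976 = 0.447

0.447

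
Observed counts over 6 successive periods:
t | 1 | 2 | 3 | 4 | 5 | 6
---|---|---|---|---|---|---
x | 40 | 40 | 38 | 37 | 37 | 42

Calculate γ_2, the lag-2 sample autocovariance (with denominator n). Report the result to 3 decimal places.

-1.167

Mean x̄ = (40 + 40 + 38 + 37 + 37 + 42)/6 = 39.0000
Σ_{t=1}^{4}(x_t−x̄)(x_{t+2}−x̄) = -7.0000
γ_2 = -7.0000 / 6 = -1.167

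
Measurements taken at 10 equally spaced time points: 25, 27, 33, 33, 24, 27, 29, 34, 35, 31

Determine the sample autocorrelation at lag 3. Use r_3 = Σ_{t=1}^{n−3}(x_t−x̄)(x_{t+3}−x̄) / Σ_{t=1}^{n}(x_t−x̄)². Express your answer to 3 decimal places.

-0.362

Mean x̄ = (25 + 27 + 33 + 33 + 24 + 27 + 29 + 34 + 35 + 31)/10 = 29.8000
Numerator Σ_{t=1}^{7}(x_t−x̄)(x_{t+3}−x̄) = -50.5200
Denominator Σ(x_t−x̄)² = 139.6000
r_3 = -50.5200 / 139.6000 = -0.362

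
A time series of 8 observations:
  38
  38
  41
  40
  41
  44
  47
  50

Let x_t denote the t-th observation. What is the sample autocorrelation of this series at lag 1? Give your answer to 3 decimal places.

0.556

Mean x̄ = (38 + 38 + 41 + 40 + 41 + 44 + 47 + 50)/8 = 42.3750
Deviations from mean: -4.3750, -4.3750, -1.3750, -2.3750, -1.3750, 1.6250, 4.6250, 7.6250
Numerator Σ_{t=1}^{7}(x_t−x̄)(x_{t+1}−x̄) = 72.2344
Denominator Σ(x_t−x̄)² = 129.8750
r_1 = 72.2344 / 129.8750 = 0.556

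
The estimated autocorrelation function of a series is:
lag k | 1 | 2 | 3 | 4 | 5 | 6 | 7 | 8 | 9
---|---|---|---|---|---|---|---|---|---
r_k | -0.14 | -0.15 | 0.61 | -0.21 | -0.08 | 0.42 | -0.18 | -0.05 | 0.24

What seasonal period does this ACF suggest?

3

The largest autocorrelation is r_3 = 0.61, with weaker echoes at lags 6 (0.42) and 9 (0.24); the remaining lags stay at or below -0.05.
The dominant spike at lag 3 indicates a seasonal period of 3.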